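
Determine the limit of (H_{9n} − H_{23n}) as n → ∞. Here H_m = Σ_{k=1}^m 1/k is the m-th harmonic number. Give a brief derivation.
lim = ln(9/23)

Euler-Maclaurin gives H_m = ln m + γ + 1/(2m) + O(1/m^2). The γ and O(1/m) terms cancel in the difference:
  H_{9n} − H_{23n} = ln(9n) − ln(23n) + O(1/n) = ln(9/23) + O(1/n).
Hence the limit is ln(9/23).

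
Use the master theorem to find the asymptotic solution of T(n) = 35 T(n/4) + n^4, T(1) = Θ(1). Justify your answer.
T(n) = Θ(n^4)

log_4 35 ≈ 2.565. f(n) = n^4 dominates n^(log_4 35) since 4 > 2.565, and the regularity condition a·f(n/b) = 35·(n/4)^4 = (35/256)·n^4 ≤ c·f(n) holds with c = 35/256 ≈ 0.137 < 1. So this is Case 3: T(n) = Θ(f(n)) = Θ(n^4).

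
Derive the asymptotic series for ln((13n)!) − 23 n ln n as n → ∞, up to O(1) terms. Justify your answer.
ln((13n)!) − 23 n ln n = −10 n ln n + 13(ln 13 − 1) n + (1/2) ln(2π·13n) + O(1/n)

Stirling: ln((13n)!) = 13n ln(13n) − 13n + (1/2) ln(2π·13n) + O(1/n).
Expand 13n ln(13n) = 13n (ln n + ln 13) = 13n ln n + 13n ln 13.
Subtract 23n ln n: leading term is (13 − 23) n ln n = −10 n ln n. The next term is 13n ln 13 − 13n = 13(ln 13 − 1) n. Then the (1/2) ln(2π·13n) correction.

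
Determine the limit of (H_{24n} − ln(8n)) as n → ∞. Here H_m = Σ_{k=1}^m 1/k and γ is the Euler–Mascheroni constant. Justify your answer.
lim = ln 3 + γ

By Euler-Maclaurin, H_m = ln m + γ + O(1/m). So
  H_{24n} − ln(8n) = ln(24n) + γ − ln(8n) + O(1/n)
                       = ln(24/8) + γ + O(1/n).
Hence the limit is ln(24/8) + γ (= ln 3).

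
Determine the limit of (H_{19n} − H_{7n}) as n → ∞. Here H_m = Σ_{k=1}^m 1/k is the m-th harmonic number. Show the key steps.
lim = ln(19/7)

Euler-Maclaurin gives H_m = ln m + γ + 1/(2m) + O(1/m^2). The γ and O(1/m) terms cancel in the difference:
  H_{19n} − H_{7n} = ln(19n) − ln(7n) + O(1/n) = ln(19/7) + O(1/n).
Hence the limit is ln(19/7).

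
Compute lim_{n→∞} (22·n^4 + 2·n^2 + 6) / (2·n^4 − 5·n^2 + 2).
lim = 22/2 = 11

For large n the leading n^4 terms dominate both numerator and denominator. Dividing top and bottom by n^4, every other term tends to 0, leaving 22/2 = 11.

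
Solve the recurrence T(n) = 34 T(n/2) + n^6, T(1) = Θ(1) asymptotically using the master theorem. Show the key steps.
T(n) = Θ(n^6)

log_2 34 ≈ 5.087. f(n) = n^6 dominates n^(log_2 34) since 6 > 5.087, and the regularity condition a·f(n/b) = 34·(n/2)^6 = (34/64)·n^6 ≤ c·f(n) holds with c = 34/64 ≈ 0.531 < 1. So this is Case 3: T(n) = Θ(f(n)) = Θ(n^6).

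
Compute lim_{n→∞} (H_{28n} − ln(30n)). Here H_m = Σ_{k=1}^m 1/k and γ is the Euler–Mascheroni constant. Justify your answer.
lim = ln(14/15) + γ

By Euler-Maclaurin, H_m = ln m + γ + O(1/m). So
  H_{28n} − ln(30n) = ln(28n) + γ − ln(30n) + O(1/n)
                       = ln(28/30) + γ + O(1/n).
Hence the limit is ln(28/30) + γ (= ln(14/15)).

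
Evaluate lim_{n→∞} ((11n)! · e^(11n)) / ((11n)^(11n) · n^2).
lim = 0

Stirling: (11n)! ~ sqrt(2π·11n) · (11n/e)^(11n). Hence
  (11n)! · e^(11n) / (11n)^(11n) ~ sqrt(2π·11n).
Dividing by n^2: sqrt(2π·11n) / n^2 = sqrt(2π·11) · n^((1−4)/2), so the expression behaves like sqrt(2π·11) · n^((1−4)/2) → 0.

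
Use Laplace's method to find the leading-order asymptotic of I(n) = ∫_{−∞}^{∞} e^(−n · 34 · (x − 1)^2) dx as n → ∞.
I(n) = sqrt(π/(34n))

Here φ(x) = 34 · (x − 1)^2 has its unique minimum at x* = 1 with φ(x*) = 0 and φ''(x*) = 68. Laplace's method gives
  I(n) ~ e^(−n φ(x*)) · sqrt(2π / (n · φ''(x*))) = sqrt(2π / (68n)) = sqrt(π/(34n)).
This is exact: substituting u = (x − 1)·sqrt(34n) gives I(n) = (1/sqrt(34n)) ∫_{−∞}^{∞} e^(−u^2) du = sqrt(π/(34n)).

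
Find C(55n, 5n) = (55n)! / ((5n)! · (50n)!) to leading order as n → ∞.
C(55n, 5n) ~ (285311670611/10000000000)^(5n) · sqrt(11/(20π·5n))

Write N = 5n. Apply Stirling to each factorial:
  (11N)! ~ sqrt(2π·11N) · (11N/e)^(11N),
  N! ~ sqrt(2π N) · (N/e)^N,
  (10N)! ~ sqrt(2π·10N) · (10N/e)^(10N).
The exponential factors combine to (11N)^(11N) / (N^N · (10N)^(10N)) = 11^(11N)/10^(10N) = (11^11/10^10)^N = (285311670611/10000000000)^N.
The square-root prefactors combine to sqrt(2π·11N) / (sqrt(2π N)·sqrt(2π·10N)) = sqrt(11 / (2π·10·N)) = sqrt(11/(20π·5n)).
Substituting N = 5n: C(55n, 5n) ~ (285311670611/10000000000)^(5n) · sqrt(11/(20π·5n)).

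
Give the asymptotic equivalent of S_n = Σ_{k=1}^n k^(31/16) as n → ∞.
S_n ~ (16/47) · n^(47/16)

Integral comparison: Σ_{k=1}^n k^(31/16) = ∫_0^n x^(31/16) dx + O(n^(31/16)). The integral is n^(1 + 31/16) / (1 + 31/16) = n^((31+16)/16) / ((31+16)/16) = (16/47) · n^(47/16).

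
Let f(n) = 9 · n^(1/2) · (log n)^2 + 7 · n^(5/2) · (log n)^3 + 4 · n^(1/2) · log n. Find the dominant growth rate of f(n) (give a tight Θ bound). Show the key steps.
f(n) ∈ Θ(n^(5/2) · (log n)^3)

Compare the terms by growth order. For large n, n^a · (log n)^b dominates n^a' · (log n)^b' iff a > a', or (a = a' and b > b'). Ranking the 3 terms shows the dominant one is 7 · n^(5/2) · (log n)^3. Hence f(n) ∈ Θ(n^(5/2) · (log n)^3).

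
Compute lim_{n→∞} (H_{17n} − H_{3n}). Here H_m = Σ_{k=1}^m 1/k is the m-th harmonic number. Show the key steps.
lim = ln(17/3)

Euler-Maclaurin gives H_m = ln m + γ + 1/(2m) + O(1/m^2). The γ and O(1/m) terms cancel in the difference:
  H_{17n} − H_{3n} = ln(17n) − ln(3n) + O(1/n) = ln(17/3) + O(1/n).
Hence the limit is ln(17/3).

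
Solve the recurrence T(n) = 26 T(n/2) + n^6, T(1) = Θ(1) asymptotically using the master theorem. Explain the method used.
T(n) = Θ(n^6)

log_2 26 ≈ 4.700. f(n) = n^6 dominates n^(log_2 26) since 6 > 4.700, and the regularity condition a·f(n/b) = 26·(n/2)^6 = (26/64)·n^6 ≤ c·f(n) holds with c = 26/64 ≈ 0.406 < 1. So this is Case 3: T(n) = Θ(f(n)) = Θ(n^6).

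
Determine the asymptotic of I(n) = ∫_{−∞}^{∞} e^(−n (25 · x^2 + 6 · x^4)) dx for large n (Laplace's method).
I(n) ~ sqrt(π/(25n))

φ(x) = 25 · x^2 + 6 · x^4 has its unique global minimum at x* = 0 (since φ'(x) = 50x + 24x^3 = 0 only at x = 0 for real x with both coefficients positive, and φ → ∞ as |x| → ∞). At x* = 0, φ(0) = 0 and φ''(0) = 50. Laplace's method then gives
  I(n) ~ sqrt(2π / (n · φ''(0))) · e^(−n φ(0)) = sqrt(2π / (50n)) = sqrt(π/(25n)).
The 6 · x^4 term contributes only at subleading order (an O(1/n) relative correction).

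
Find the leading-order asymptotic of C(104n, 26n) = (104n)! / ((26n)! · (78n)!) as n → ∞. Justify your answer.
C(104n, 26n) ~ (256/27)^(26n) · sqrt(2/(3π·26n))

Write N = 26n. Apply Stirling to each factorial:
  (4N)! ~ sqrt(2π·4N) · (4N/e)^(4N),
  N! ~ sqrt(2π N) · (N/e)^N,
  (3N)! ~ sqrt(2π·3N) · (3N/e)^(3N).
The exponential factors combine to (4N)^(4N) / (N^N · (3N)^(3N)) = 4^(4N)/3^(3N) = (4^4/3^3)^N = (256/27)^N.
The square-root prefactors combine to sqrt(2π·4N) / (sqrt(2π N)·sqrt(2π·3N)) = sqrt(4 / (2π·3·N)) = sqrt(2/(3π·26n)).
Substituting N = 26n: C(104n, 26n) ~ (256/27)^(26n) · sqrt(2/(3π·26n)).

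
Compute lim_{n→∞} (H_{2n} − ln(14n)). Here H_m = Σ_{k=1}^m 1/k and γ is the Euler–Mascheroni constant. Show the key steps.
lim = −ln 7 + γ

By Euler-Maclaurin, H_m = ln m + γ + O(1/m). So
  H_{2n} − ln(14n) = ln(2n) + γ − ln(14n) + O(1/n)
                       = ln(2/14) + γ + O(1/n).
Hence the limit is ln(2/14) + γ (= −ln 7).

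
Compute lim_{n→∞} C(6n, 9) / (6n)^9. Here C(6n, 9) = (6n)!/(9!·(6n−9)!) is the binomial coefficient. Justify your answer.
lim = 1/9! = 1/362880

With N = 6n → ∞: C(N, 9) / N^9 = [N(N−1)…(N−8)] / (9! · N^9) = (1/9!) · 1 · (1 − 1/(6n)) · … · (1 − 8/(6n)). Each factor → 1 as N → ∞, so the limit is 1/9! = 1/362880.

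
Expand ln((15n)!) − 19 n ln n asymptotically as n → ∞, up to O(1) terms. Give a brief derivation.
ln((15n)!) − 19 n ln n = −4 n ln n + 15(ln 15 − 1) n + (1/2) ln(2π·15n) + O(1/n)

Stirling: ln((15n)!) = 15n ln(15n) − 15n + (1/2) ln(2π·15n) + O(1/n).
Expand 15n ln(15n) = 15n (ln n + ln 15) = 15n ln n + 15n ln 15.
Subtract 19n ln n: leading term is (15 − 19) n ln n = −4 n ln n. The next term is 15n ln 15 − 15n = 15(ln 15 − 1) n. Then the (1/2) ln(2π·15n) correction.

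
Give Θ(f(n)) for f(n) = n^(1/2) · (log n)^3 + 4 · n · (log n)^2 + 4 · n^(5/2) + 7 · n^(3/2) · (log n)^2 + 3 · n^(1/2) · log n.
f(n) ∈ Θ(n^(5/2))

Compare the terms by growth order. For large n, n^a · (log n)^b dominates n^a' · (log n)^b' iff a > a', or (a = a' and b > b'). Ranking the 5 terms shows the dominant one is 4 · n^(5/2). Hence f(n) ∈ Θ(n^(5/2)).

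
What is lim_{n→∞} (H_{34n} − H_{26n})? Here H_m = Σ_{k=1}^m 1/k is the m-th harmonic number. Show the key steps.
lim = ln(34/26) = ln(17/13)

Euler-Maclaurin gives H_m = ln m + γ + 1/(2m) + O(1/m^2). The γ and O(1/m) terms cancel in the difference:
  H_{34n} − H_{26n} = ln(34n) − ln(26n) + O(1/n) = ln(34/26) + O(1/n).
Hence the limit is ln(34/26) = ln(17/13).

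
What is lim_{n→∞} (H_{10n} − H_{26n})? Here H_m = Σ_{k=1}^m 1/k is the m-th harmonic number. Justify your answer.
lim = ln(10/26) = ln(5/13)

Euler-Maclaurin gives H_m = ln m + γ + 1/(2m) + O(1/m^2). The γ and O(1/m) terms cancel in the difference:
  H_{10n} − H_{26n} = ln(10n) − ln(26n) + O(1/n) = ln(10/26) + O(1/n).
Hence the limit is ln(10/26) = ln(5/13).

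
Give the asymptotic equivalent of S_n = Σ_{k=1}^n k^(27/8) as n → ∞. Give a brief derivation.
S_n ~ (8/35) · n^(35/8)

Integral comparison: Σ_{k=1}^n k^(27/8) = ∫_0^n x^(27/8) dx + O(n^(27/8)). The integral is n^(1 + 27/8) / (1 + 27/8) = n^((27+8)/8) / ((27+8)/8) = (8/35) · n^(35/8).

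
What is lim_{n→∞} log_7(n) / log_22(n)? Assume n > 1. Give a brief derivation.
lim = ln(22) / ln(7) = log_7(22)

Change of base: log_7(n) = ln n / ln 7 and log_22(n) = ln n / ln 22. The ratio is (ln n / ln 7) · (ln 22 / ln n) = ln 22 / ln 7, a constant independent of n. So the limit is ln 22 / ln 7 = log_7(22).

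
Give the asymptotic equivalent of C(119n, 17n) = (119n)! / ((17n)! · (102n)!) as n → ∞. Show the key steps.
C(119n, 17n) ~ (823543/46656)^(17n) · sqrt(7/(12π·17n))

Write N = 17n. Apply Stirling to each factorial:
  (7N)! ~ sqrt(2π·7N) · (7N/e)^(7N),
  N! ~ sqrt(2π N) · (N/e)^N,
  (6N)! ~ sqrt(2π·6N) · (6N/e)^(6N).
The exponential factors combine to (7N)^(7N) / (N^N · (6N)^(6N)) = 7^(7N)/6^(6N) = (7^7/6^6)^N = (823543/46656)^N.
The square-root prefactors combine to sqrt(2π·7N) / (sqrt(2π N)·sqrt(2π·6N)) = sqrt(7 / (2π·6·N)) = sqrt(7/(12π·17n)).
Substituting N = 17n: C(119n, 17n) ~ (823543/46656)^(17n) · sqrt(7/(12π·17n)).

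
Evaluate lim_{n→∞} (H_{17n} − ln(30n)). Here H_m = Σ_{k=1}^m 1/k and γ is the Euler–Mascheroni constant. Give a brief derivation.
lim = ln(17/30) + γ

By Euler-Maclaurin, H_m = ln m + γ + O(1/m). So
  H_{17n} − ln(30n) = ln(17n) + γ − ln(30n) + O(1/n)
                       = ln(17/30) + γ + O(1/n).
Hence the limit is ln(17/30) + γ.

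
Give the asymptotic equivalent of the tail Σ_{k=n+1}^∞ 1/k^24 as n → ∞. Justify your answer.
Σ_{k>n} 1/k^24 ~ 1/(23 · n^23)

Compare to the integral: ∫_{n}^∞ x^(−24) dx = [−x^(−23)/23]_{n}^∞ = 1/((24−1)·n^23). Euler-Maclaurin then gives
  Σ_{k>n} 1/k^24 = ∫_{n}^∞ dx/x^24 − 1/(2·n^24) + O(1/n^25).
(Equivalently this is ζ(24) − Σ_{k≤n} 1/k^24.)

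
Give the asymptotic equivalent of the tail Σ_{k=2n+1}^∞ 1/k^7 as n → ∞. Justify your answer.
Σ_{k>2n} 1/k^7 ~ 1/(6 · (2n)^6)

Compare to the integral: ∫_{2n}^∞ x^(−7) dx = [−x^(−6)/6]_{2n}^∞ = 1/((7−1)·(2n)^6). Euler-Maclaurin then gives
  Σ_{k>2n} 1/k^7 = ∫_{2n}^∞ dx/x^7 − 1/(2·(2n)^7) + O(1/(2n)^8).
(Equivalently this is ζ(7) − Σ_{k≤2n} 1/k^7.)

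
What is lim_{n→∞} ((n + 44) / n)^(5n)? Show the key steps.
lim = e^220

Rewrite as (1 + 44/n)^(5n). By the standard limit (1 + x/n)^n → e^x, we have (1 + 44/n)^n → e^44, and raising to the 5th power gives e^220.
More precisely, ln[(1 + 44/n)^(5n)] = 5n · ln(1 + 44/n) = 5n · (44/n + O(1/n^2)) = 220 + O(1/n) → 220.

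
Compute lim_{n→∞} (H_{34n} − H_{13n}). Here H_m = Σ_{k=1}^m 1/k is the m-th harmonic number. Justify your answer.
lim = ln(34/13)

Euler-Maclaurin gives H_m = ln m + γ + 1/(2m) + O(1/m^2). The γ and O(1/m) terms cancel in the difference:
  H_{34n} − H_{13n} = ln(34n) − ln(13n) + O(1/n) = ln(34/13) + O(1/n).
Hence the limit is ln(34/13).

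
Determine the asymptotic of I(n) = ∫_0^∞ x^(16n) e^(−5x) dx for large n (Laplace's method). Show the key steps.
I(n) ~ (sqrt(2π·16n) / 5) · (16n/(5e))^(16n)

Write the integrand as exp(16n ln x − 5x) and set f(x) = 16n ln x − 5x. Then f'(x) = 16n/x − 5 = 0 at x* = 16n/5, and f''(x*) = −16n/x*^2 = −5^2/(16n). Laplace's method (interior maximum) gives
  I(n) ~ e^(f(x*)) · sqrt(2π / |f''(x*)|)
        = exp(16n ln(16n/5) − 16n) · sqrt(2π · 16n / 5^2)
        = (16n/5)^(16n) e^(−16n) · sqrt(2π·16n) / 5
        = (sqrt(2π·16n) / 5) · (16n/(5e))^(16n).
This matches Γ(16n+1)/5^(16n+1) with Stirling applied to Γ.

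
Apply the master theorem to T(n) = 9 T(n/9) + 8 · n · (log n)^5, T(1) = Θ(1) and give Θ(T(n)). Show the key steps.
T(n) = Θ(n · (log n)^6)

Here log_9 9 = 1 and f(n) = 8 · n · (log n)^5 = Θ(n^(log_9 9) · (log n)^5). This is the extended Case 2 of the master theorem (f matches the critical exponent up to log factors), giving T(n) = Θ(n^(log_9 9) · (log n)^(5+1)) = Θ(n · (log n)^6).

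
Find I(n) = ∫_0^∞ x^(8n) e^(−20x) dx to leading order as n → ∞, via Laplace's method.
I(n) ~ (sqrt(2π·8n) / 20) · (8n/(20e))^(8n)

Write the integrand as exp(8n ln x − 20x) and set f(x) = 8n ln x − 20x. Then f'(x) = 8n/x − 20 = 0 at x* = 8n/20, and f''(x*) = −8n/x*^2 = −20^2/(8n). Laplace's method (interior maximum) gives
  I(n) ~ e^(f(x*)) · sqrt(2π / |f''(x*)|)
        = exp(8n ln(8n/20) − 8n) · sqrt(2π · 8n / 20^2)
        = (8n/20)^(8n) e^(−8n) · sqrt(2π·8n) / 20
        = (sqrt(2π·8n) / 20) · (8n/(20e))^(8n).
This matches Γ(8n+1)/20^(8n+1) with Stirling applied to Γ.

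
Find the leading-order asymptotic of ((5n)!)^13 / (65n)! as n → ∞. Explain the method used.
((5n)!)^13/(65n)! ~ ((2π·5n)^(12/2) / sqrt(13)) · 13^(−13·5n)  →  0

Write N = 5n. Stirling: N! ~ sqrt(2π N)(N/e)^N and (13N)! ~ sqrt(2π·13N)·(13N/e)^(13N).
  (N!)^13/(13N)! ~ (2π N)^(13/2) (N/e)^(13N) / [sqrt(2π·13N) (13N/e)^(13N)]
     = (2π N)^(13/2) / sqrt(2π·13N) · (N/(13N))^(13N)
     = (2π N)^((13−1)/2) / sqrt(13) · 13^(−13N).
Since 13^13 > 1, the factor 13^(−13N) decays exponentially, so the ratio → 0. Substituting N = 5n gives the stated form.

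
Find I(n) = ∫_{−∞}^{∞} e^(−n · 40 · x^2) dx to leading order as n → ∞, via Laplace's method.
I(n) = sqrt(π/(40n))

Here φ(x) = 40 · x^2 has its unique minimum at x* = 0 with φ(x*) = 0 and φ''(x*) = 80. Laplace's method gives
  I(n) ~ e^(−n φ(x*)) · sqrt(2π / (n · φ''(x*))) = sqrt(2π / (80n)) = sqrt(π/(40n)).
This is exact: substituting u = (x − 0)·sqrt(40n) gives I(n) = (1/sqrt(40n)) ∫_{−∞}^{∞} e^(−u^2) du = sqrt(π/(40n)).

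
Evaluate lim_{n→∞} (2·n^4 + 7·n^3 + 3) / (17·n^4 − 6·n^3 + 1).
lim = 2/17

For large n the leading n^4 terms dominate both numerator and denominator. Dividing top and bottom by n^4, every other term tends to 0, leaving 2/17.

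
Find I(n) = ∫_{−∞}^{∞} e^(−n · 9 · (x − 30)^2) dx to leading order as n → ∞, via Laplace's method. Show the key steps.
I(n) = sqrt(π/(9n))

Here φ(x) = 9 · (x − 30)^2 has its unique minimum at x* = 30 with φ(x*) = 0 and φ''(x*) = 18. Laplace's method gives
  I(n) ~ e^(−n φ(x*)) · sqrt(2π / (n · φ''(x*))) = sqrt(2π / (18n)) = sqrt(π/(9n)).
This is exact: substituting u = (x − 30)·sqrt(9n) gives I(n) = (1/sqrt(9n)) ∫_{−∞}^{∞} e^(−u^2) du = sqrt(π/(9n)).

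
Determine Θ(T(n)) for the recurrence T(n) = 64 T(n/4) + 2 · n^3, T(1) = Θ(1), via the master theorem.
T(n) = Θ(n^3 log n)

log_4 64 = 3, and f(n) = 2 · n^3 = Θ(n^(log_4 64)). This is Case 2 of the master theorem: T(n) = Θ(f(n) · log n) = Θ(n^3 log n).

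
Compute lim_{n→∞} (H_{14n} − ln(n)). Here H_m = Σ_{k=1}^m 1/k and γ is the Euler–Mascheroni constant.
lim = ln 14 + γ

By Euler-Maclaurin, H_m = ln m + γ + O(1/m). So
  H_{14n} − ln(n) = ln(14n) + γ − ln(n) + O(1/n)
                       = ln(14/1) + γ + O(1/n).
Hence the limit is ln(14/1) + γ.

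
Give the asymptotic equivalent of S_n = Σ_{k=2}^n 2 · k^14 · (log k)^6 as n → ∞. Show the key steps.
S_n ~ 2 · n^15 · (log n)^6 / 15

By integral comparison, S_n = ∫_1^n 2 · x^14 · (log x)^6 dx + O(n^14 · (log n)^6). For the integral, the leading term of ∫_1^n x^14 (log x)^6 dx is n^15/15 · (log n)^6 (by repeated integration by parts; each step lowers the log-exponent and produces a relatively O(1/log n) correction). Hence S_n ~ 2 · n^15 · (log n)^6 / 15.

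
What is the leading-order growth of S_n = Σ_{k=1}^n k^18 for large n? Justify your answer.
S_n ~ n^19 / 19

By integral comparison (Euler-Maclaurin), Σ_{k=1}^n k^18 = ∫_0^n x^18 dx + O(n^18) = n^19/19 + O(n^18). (Equivalently, Faulhaber's formula gives the same leading term.)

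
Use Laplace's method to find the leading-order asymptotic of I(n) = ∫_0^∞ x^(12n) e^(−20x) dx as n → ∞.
I(n) ~ (sqrt(2π·12n) / 20) · (12n/(20e))^(12n)

Write the integrand as exp(12n ln x − 20x) and set f(x) = 12n ln x − 20x. Then f'(x) = 12n/x − 20 = 0 at x* = 12n/20, and f''(x*) = −12n/x*^2 = −20^2/(12n). Laplace's method (interior maximum) gives
  I(n) ~ e^(f(x*)) · sqrt(2π / |f''(x*)|)
        = exp(12n ln(12n/20) − 12n) · sqrt(2π · 12n / 20^2)
        = (12n/20)^(12n) e^(−12n) · sqrt(2π·12n) / 20
        = (sqrt(2π·12n) / 20) · (12n/(20e))^(12n).
This matches Γ(12n+1)/20^(12n+1) with Stirling applied to Γ.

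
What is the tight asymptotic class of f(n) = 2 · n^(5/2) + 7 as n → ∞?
f(n) ∈ Θ(n^(5/2))

Compare the terms by growth order. For large n, n^a · (log n)^b dominates n^a' · (log n)^b' iff a > a', or (a = a' and b > b'). Ranking the 2 terms shows the dominant one is 2 · n^(5/2). Hence f(n) ∈ Θ(n^(5/2)).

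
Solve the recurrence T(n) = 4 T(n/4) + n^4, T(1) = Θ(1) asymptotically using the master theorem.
T(n) = Θ(n^4)

log_4 4 ≈ 1.000. f(n) = n^4 dominates n^(log_4 4) since 4 > 1.000, and the regularity condition a·f(n/b) = 4·(n/4)^4 = (4/256)·n^4 ≤ c·f(n) holds with c = 4/256 ≈ 0.0156 < 1. So this is Case 3: T(n) = Θ(f(n)) = Θ(n^4).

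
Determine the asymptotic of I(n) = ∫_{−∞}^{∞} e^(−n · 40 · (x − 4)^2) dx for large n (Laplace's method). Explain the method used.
I(n) = sqrt(π/(40n))

Here φ(x) = 40 · (x − 4)^2 has its unique minimum at x* = 4 with φ(x*) = 0 and φ''(x*) = 80. Laplace's method gives
  I(n) ~ e^(−n φ(x*)) · sqrt(2π / (n · φ''(x*))) = sqrt(2π / (80n)) = sqrt(π/(40n)).
This is exact: substituting u = (x − 4)·sqrt(40n) gives I(n) = (1/sqrt(40n)) ∫_{−∞}^{∞} e^(−u^2) du = sqrt(π/(40n)).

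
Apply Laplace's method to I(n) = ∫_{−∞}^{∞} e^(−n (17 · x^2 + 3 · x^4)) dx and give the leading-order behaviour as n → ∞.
I(n) ~ sqrt(π/(17n))

φ(x) = 17 · x^2 + 3 · x^4 has its unique global minimum at x* = 0 (since φ'(x) = 34x + 12x^3 = 0 only at x = 0 for real x with both coefficients positive, and φ → ∞ as |x| → ∞). At x* = 0, φ(0) = 0 and φ''(0) = 34. Laplace's method then gives
  I(n) ~ sqrt(2π / (n · φ''(0))) · e^(−n φ(0)) = sqrt(2π / (34n)) = sqrt(π/(17n)).
The 3 · x^4 term contributes only at subleading order (an O(1/n) relative correction).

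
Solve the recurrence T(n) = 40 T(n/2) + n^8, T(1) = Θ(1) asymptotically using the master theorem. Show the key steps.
T(n) = Θ(n^8)

log_2 40 ≈ 5.322. f(n) = n^8 dominates n^(log_2 40) since 8 > 5.322, and the regularity condition a·f(n/b) = 40·(n/2)^8 = (40/256)·n^8 ≤ c·f(n) holds with c = 40/256 ≈ 0.156 < 1. So this is Case 3: T(n) = Θ(f(n)) = Θ(n^8).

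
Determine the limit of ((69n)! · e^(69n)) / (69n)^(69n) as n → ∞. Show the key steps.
lim = ∞

Stirling: (69n)! ~ sqrt(2π·69n) · (69n/e)^(69n). Hence
  (69n)! · e^(69n) / (69n)^(69n) ~ sqrt(2π·69n) = sqrt(2π·69) · sqrt(n) → ∞.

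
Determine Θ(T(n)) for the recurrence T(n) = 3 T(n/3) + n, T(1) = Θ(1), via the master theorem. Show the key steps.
T(n) = Θ(n log n)

log_3 3 = 1, and f(n) = n = Θ(n^(log_3 3)). This is Case 2 of the master theorem: T(n) = Θ(f(n) · log n) = Θ(n log n).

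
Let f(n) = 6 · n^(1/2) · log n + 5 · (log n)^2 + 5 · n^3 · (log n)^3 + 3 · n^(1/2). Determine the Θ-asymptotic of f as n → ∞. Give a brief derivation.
f(n) ∈ Θ(n^3 · (log n)^3)

Compare the terms by growth order. For large n, n^a · (log n)^b dominates n^a' · (log n)^b' iff a > a', or (a = a' and b > b'). Ranking the 4 terms shows the dominant one is 5 · n^3 · (log n)^3. Hence f(n) ∈ Θ(n^3 · (log n)^3).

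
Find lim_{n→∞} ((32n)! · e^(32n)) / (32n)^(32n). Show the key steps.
lim = ∞

Stirling: (32n)! ~ sqrt(2π·32n) · (32n/e)^(32n). Hence
  (32n)! · e^(32n) / (32n)^(32n) ~ sqrt(2π·32n) = sqrt(2π·32) · sqrt(n) → ∞.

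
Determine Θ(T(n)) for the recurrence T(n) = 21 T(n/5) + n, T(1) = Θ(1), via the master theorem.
T(n) = Θ(n^(log_5 21))

Master theorem: compare f(n) = n to n^(log_5 21) where log_5 21 ≈ 1.892. Since 1 < log_5 21, we have f(n) = O(n^(log_5 21 − ε)) for some ε > 0 — Case 1. Hence T(n) = Θ(n^(log_5 21)).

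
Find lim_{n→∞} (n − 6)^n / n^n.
lim = e^(−6)

Rewrite as (1 − 6/n)^(n). By the standard limit (1 + x/n)^n → e^x, we have (1 − 6/n)^n → e^(−6), and raising to the 1st power gives e^(−6).
More precisely, ln[(1 − 6/n)^(n)] = n · ln(1 − 6/n) = n · (-6/n + O(1/n^2)) = -6 + O(1/n) → -6.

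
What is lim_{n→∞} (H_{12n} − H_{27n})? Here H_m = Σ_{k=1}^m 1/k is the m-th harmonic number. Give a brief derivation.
lim = ln(12/27) = ln(4/9)

Euler-Maclaurin gives H_m = ln m + γ + 1/(2m) + O(1/m^2). The γ and O(1/m) terms cancel in the difference:
  H_{12n} − H_{27n} = ln(12n) − ln(27n) + O(1/n) = ln(12/27) + O(1/n).
Hence the limit is ln(12/27) = ln(4/9).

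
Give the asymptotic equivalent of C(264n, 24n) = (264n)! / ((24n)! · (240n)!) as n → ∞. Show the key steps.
C(264n, 24n) ~ (285311670611/10000000000)^(24n) · sqrt(11/(20π·24n))

Write N = 24n. Apply Stirling to each factorial:
  (11N)! ~ sqrt(2π·11N) · (11N/e)^(11N),
  N! ~ sqrt(2π N) · (N/e)^N,
  (10N)! ~ sqrt(2π·10N) · (10N/e)^(10N).
The exponential factors combine to (11N)^(11N) / (N^N · (10N)^(10N)) = 11^(11N)/10^(10N) = (11^11/10^10)^N = (285311670611/10000000000)^N.
The square-root prefactors combine to sqrt(2π·11N) / (sqrt(2π N)·sqrt(2π·10N)) = sqrt(11 / (2π·10·N)) = sqrt(11/(20π·24n)).
Substituting N = 24n: C(264n, 24n) ~ (285311670611/10000000000)^(24n) · sqrt(11/(20π·24n)).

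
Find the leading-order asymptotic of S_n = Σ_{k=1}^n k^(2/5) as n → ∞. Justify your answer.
S_n ~ (5/7) · n^(7/5)

Integral comparison: Σ_{k=1}^n k^(2/5) = ∫_0^n x^(2/5) dx + O(n^(2/5)). The integral is n^(1 + 2/5) / (1 + 2/5) = n^((2+5)/5) / ((2+5)/5) = (5/7) · n^(7/5).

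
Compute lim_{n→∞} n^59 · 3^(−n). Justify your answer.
lim = 0

Exponentials with base > 1 dominate every fixed polynomial: for any fixed c, n^c / 3^n → 0 as n → ∞ (e.g. by the ratio test, or by writing 3^n = e^(n ln 3) and noting e^(n ln 3) / n^c → ∞). Hence n^59 · 3^(−n) = n^59 / 3^n → 0.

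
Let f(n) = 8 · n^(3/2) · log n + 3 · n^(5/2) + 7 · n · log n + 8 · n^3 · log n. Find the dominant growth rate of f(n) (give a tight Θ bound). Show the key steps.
f(n) ∈ Θ(n^3 · log n)

Compare the terms by growth order. For large n, n^a · (log n)^b dominates n^a' · (log n)^b' iff a > a', or (a = a' and b > b'). Ranking the 4 terms shows the dominant one is 8 · n^3 · log n. Hence f(n) ∈ Θ(n^3 · log n).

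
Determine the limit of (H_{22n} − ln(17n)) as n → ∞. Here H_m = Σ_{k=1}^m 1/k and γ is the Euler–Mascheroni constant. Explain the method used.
lim = ln(22/17) + γ

By Euler-Maclaurin, H_m = ln m + γ + O(1/m). So
  H_{22n} − ln(17n) = ln(22n) + γ − ln(17n) + O(1/n)
                       = ln(22/17) + γ + O(1/n).
Hence the limit is ln(22/17) + γ.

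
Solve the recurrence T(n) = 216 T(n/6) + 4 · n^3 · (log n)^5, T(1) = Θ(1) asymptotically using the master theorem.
T(n) = Θ(n^3 · (log n)^6)

Here log_6 216 = 3 and f(n) = 4 · n^3 · (log n)^5 = Θ(n^(log_6 216) · (log n)^5). This is the extended Case 2 of the master theorem (f matches the critical exponent up to log factors), giving T(n) = Θ(n^(log_6 216) · (log n)^(5+1)) = Θ(n^3 · (log n)^6).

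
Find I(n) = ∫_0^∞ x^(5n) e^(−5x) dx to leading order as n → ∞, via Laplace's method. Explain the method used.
I(n) ~ (sqrt(2π·5n) / 5) · (5n/(5e))^(5n)

Write the integrand as exp(5n ln x − 5x) and set f(x) = 5n ln x − 5x. Then f'(x) = 5n/x − 5 = 0 at x* = 5n/5, and f''(x*) = −5n/x*^2 = −5^2/(5n). Laplace's method (interior maximum) gives
  I(n) ~ e^(f(x*)) · sqrt(2π / |f''(x*)|)
        = exp(5n ln(5n/5) − 5n) · sqrt(2π · 5n / 5^2)
        = (5n/5)^(5n) e^(−5n) · sqrt(2π·5n) / 5
        = (sqrt(2π·5n) / 5) · (5n/(5e))^(5n).
This matches Γ(5n+1)/5^(5n+1) with Stirling applied to Γ.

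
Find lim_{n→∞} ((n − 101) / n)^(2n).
lim = e^(−202)

Rewrite as (1 − 101/n)^(2n). By the standard limit (1 + x/n)^n → e^x, we have (1 − 101/n)^n → e^(−101), and raising to the 2nd power gives e^(−202).
More precisely, ln[(1 − 101/n)^(2n)] = 2n · ln(1 − 101/n) = 2n · (-101/n + O(1/n^2)) = -202 + O(1/n) → -202.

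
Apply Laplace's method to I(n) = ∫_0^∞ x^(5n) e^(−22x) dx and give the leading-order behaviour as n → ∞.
I(n) ~ (sqrt(2π·5n) / 22) · (5n/(22e))^(5n)

Write the integrand as exp(5n ln x − 22x) and set f(x) = 5n ln x − 22x. Then f'(x) = 5n/x − 22 = 0 at x* = 5n/22, and f''(x*) = −5n/x*^2 = −22^2/(5n). Laplace's method (interior maximum) gives
  I(n) ~ e^(f(x*)) · sqrt(2π / |f''(x*)|)
        = exp(5n ln(5n/22) − 5n) · sqrt(2π · 5n / 22^2)
        = (5n/22)^(5n) e^(−5n) · sqrt(2π·5n) / 22
        = (sqrt(2π·5n) / 22) · (5n/(22e))^(5n).
This matches Γ(5n+1)/22^(5n+1) with Stirling applied to Γ.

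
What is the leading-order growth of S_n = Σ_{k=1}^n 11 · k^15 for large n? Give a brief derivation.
S_n ~ 11 · n^16 / 16

By integral comparison (Euler-Maclaurin), Σ_{k=1}^n 11 · k^15 = 11 · ∫_0^n x^15 dx + O(n^15) = 11 · n^16/16 + O(n^15). (Equivalently, Faulhaber's formula gives the same leading term.)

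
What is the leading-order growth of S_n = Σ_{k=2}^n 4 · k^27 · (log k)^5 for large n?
S_n ~ n^28 · (log n)^5 / 7

By integral comparison, S_n = ∫_1^n 4 · x^27 · (log x)^5 dx + O(n^27 · (log n)^5). For the integral, the leading term of ∫_1^n x^27 (log x)^5 dx is n^28/28 · (log n)^5 (by repeated integration by parts; each step lowers the log-exponent and produces a relatively O(1/log n) correction). Hence S_n ~ n^28 · (log n)^5 / 7.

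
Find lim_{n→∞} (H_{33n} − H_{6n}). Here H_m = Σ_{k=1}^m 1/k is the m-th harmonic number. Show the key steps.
lim = ln(33/6) = ln(11/2)

Euler-Maclaurin gives H_m = ln m + γ + 1/(2m) + O(1/m^2). The γ and O(1/m) terms cancel in the difference:
  H_{33n} − H_{6n} = ln(33n) − ln(6n) + O(1/n) = ln(33/6) + O(1/n).
Hence the limit is ln(33/6) = ln(11/2).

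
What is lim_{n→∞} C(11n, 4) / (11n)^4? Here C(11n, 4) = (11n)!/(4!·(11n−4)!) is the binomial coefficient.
lim = 1/4! = 1/24

With N = 11n → ∞: C(N, 4) / N^4 = [N(N−1)…(N−3)] / (4! · N^4) = (1/4!) · 1 · (1 − 1/(11n)) · (1 − 2/(11n)) · (1 − 3/(11n)). Each factor → 1 as N → ∞, so the limit is 1/4! = 1/24.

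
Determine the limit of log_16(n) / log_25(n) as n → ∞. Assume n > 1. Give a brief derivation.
lim = ln(25) / ln(16) = log_16(25)

Change of base: log_16(n) = ln n / ln 16 and log_25(n) = ln n / ln 25. The ratio is (ln n / ln 16) · (ln 25 / ln n) = ln 25 / ln 16, a constant independent of n. So the limit is ln 25 / ln 16 = log_16(25).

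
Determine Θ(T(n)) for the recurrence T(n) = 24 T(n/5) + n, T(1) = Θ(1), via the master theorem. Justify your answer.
T(n) = Θ(n^(log_5 24))

Master theorem: compare f(n) = n to n^(log_5 24) where log_5 24 ≈ 1.975. Since 1 < log_5 24, we have f(n) = O(n^(log_5 24 − ε)) for some ε > 0 — Case 1. Hence T(n) = Θ(n^(log_5 24)).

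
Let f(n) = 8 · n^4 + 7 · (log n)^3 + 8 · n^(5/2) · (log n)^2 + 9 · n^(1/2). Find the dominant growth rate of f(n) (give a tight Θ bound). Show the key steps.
f(n) ∈ Θ(n^4)

Compare the terms by growth order. For large n, n^a · (log n)^b dominates n^a' · (log n)^b' iff a > a', or (a = a' and b > b'). Ranking the 4 terms shows the dominant one is 8 · n^4. Hence f(n) ∈ Θ(n^4).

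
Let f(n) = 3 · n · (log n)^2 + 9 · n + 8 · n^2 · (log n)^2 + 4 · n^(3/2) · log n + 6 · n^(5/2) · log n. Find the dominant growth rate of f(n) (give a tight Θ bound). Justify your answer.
f(n) ∈ Θ(n^(5/2) · log n)

Compare the terms by growth order. For large n, n^a · (log n)^b dominates n^a' · (log n)^b' iff a > a', or (a = a' and b > b'). Ranking the 5 terms shows the dominant one is 6 · n^(5/2) · log n. Hence f(n) ∈ Θ(n^(5/2) · log n).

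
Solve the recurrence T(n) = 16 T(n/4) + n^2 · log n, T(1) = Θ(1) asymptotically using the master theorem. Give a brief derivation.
T(n) = Θ(n^2 · (log n)^2)

Here log_4 16 = 2 and f(n) = n^2 · log n = Θ(n^(log_4 16) · (log n)^1). This is the extended Case 2 of the master theorem (f matches the critical exponent up to log factors), giving T(n) = Θ(n^(log_4 16) · (log n)^(1+1)) = Θ(n^2 · (log n)^2).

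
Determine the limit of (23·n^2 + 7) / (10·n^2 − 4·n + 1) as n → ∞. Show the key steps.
lim = 23/10

For large n the leading n^2 terms dominate both numerator and denominator. Dividing top and bottom by n^2, every other term tends to 0, leaving 23/10.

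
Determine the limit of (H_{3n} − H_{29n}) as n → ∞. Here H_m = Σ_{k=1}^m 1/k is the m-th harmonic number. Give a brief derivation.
lim = ln(3/29)

Euler-Maclaurin gives H_m = ln m + γ + 1/(2m) + O(1/m^2). The γ and O(1/m) terms cancel in the difference:
  H_{3n} − H_{29n} = ln(3n) − ln(29n) + O(1/n) = ln(3/29) + O(1/n).
Hence the limit is ln(3/29).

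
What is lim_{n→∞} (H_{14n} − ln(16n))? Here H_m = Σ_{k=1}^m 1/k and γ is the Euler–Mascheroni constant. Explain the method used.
lim = ln(7/8) + γ

By Euler-Maclaurin, H_m = ln m + γ + O(1/m). So
  H_{14n} − ln(16n) = ln(14n) + γ − ln(16n) + O(1/n)
                       = ln(14/16) + γ + O(1/n).
Hence the limit is ln(14/16) + γ (= ln(7/8)).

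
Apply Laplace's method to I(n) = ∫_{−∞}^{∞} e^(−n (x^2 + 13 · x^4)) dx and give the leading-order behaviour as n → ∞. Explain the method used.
I(n) ~ sqrt(π/n)

φ(x) = x^2 + 13 · x^4 has its unique global minimum at x* = 0 (since φ'(x) = 2x + 52x^3 = 0 only at x = 0 for real x with both coefficients positive, and φ → ∞ as |x| → ∞). At x* = 0, φ(0) = 0 and φ''(0) = 2. Laplace's method then gives
  I(n) ~ sqrt(2π / (n · φ''(0))) · e^(−n φ(0)) = sqrt(2π / (2n)) = sqrt(π/n).
The 13 · x^4 term contributes only at subleading order (an O(1/n) relative correction).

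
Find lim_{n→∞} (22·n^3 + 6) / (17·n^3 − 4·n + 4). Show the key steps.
lim = 22/17

For large n the leading n^3 terms dominate both numerator and denominator. Dividing top and bottom by n^3, every other term tends to 0, leaving 22/17.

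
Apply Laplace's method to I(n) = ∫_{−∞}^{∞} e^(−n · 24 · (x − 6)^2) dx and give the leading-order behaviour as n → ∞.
I(n) = sqrt(π/(24n))

Here φ(x) = 24 · (x − 6)^2 has its unique minimum at x* = 6 with φ(x*) = 0 and φ''(x*) = 48. Laplace's method gives
  I(n) ~ e^(−n φ(x*)) · sqrt(2π / (n · φ''(x*))) = sqrt(2π / (48n)) = sqrt(π/(24n)).
This is exact: substituting u = (x − 6)·sqrt(24n) gives I(n) = (1/sqrt(24n)) ∫_{−∞}^{∞} e^(−u^2) du = sqrt(π/(24n)).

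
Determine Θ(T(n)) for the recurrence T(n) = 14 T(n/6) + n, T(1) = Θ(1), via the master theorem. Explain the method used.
T(n) = Θ(n^(log_6 14))

Master theorem: compare f(n) = n to n^(log_6 14) where log_6 14 ≈ 1.473. Since 1 < log_6 14, we have f(n) = O(n^(log_6 14 − ε)) for some ε > 0 — Case 1. Hence T(n) = Θ(n^(log_6 14)).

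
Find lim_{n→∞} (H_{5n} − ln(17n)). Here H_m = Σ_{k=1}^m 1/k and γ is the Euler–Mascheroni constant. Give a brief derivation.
lim = ln(5/17) + γ

By Euler-Maclaurin, H_m = ln m + γ + O(1/m). So
  H_{5n} − ln(17n) = ln(5n) + γ − ln(17n) + O(1/n)
                       = ln(5/17) + γ + O(1/n).
Hence the limit is ln(5/17) + γ.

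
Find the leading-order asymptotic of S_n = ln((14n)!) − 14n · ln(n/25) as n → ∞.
S_n ~ 14n · (ln 350 − 1) + O(ln n)

Stirling: ln((14n)!) = 14n ln(14n) − 14n + O(ln n).
  S_n = 14n ln(14n) − 14n − 14n ln(n/25) + O(ln n)
      = 14n ln(14n) − 14n ln n + 14n ln 25 − 14n + O(ln n)
      = 14n ln 14 + 14n ln 25 − 14n + O(ln n)
      = 14n (ln 350 − 1) + O(ln n).
Numerically ln(350) − 1 ≈ 4.8579.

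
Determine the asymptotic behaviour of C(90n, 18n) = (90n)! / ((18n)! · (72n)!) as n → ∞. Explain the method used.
C(90n, 18n) ~ (3125/256)^(18n) · sqrt(5/(8π·18n))

Write N = 18n. Apply Stirling to each factorial:
  (5N)! ~ sqrt(2π·5N) · (5N/e)^(5N),
  N! ~ sqrt(2π N) · (N/e)^N,
  (4N)! ~ sqrt(2π·4N) · (4N/e)^(4N).
The exponential factors combine to (5N)^(5N) / (N^N · (4N)^(4N)) = 5^(5N)/4^(4N) = (5^5/4^4)^N = (3125/256)^N.
The square-root prefactors combine to sqrt(2π·5N) / (sqrt(2π N)·sqrt(2π·4N)) = sqrt(5 / (2π·4·N)) = sqrt(5/(8π·18n)).
Substituting N = 18n: C(90n, 18n) ~ (3125/256)^(18n) · sqrt(5/(8π·18n)).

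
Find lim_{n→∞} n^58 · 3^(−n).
lim = 0

Exponentials with base > 1 dominate every fixed polynomial: for any fixed c, n^c / 3^n → 0 as n → ∞ (e.g. by the ratio test, or by writing 3^n = e^(n ln 3) and noting e^(n ln 3) / n^c → ∞). Hence n^58 · 3^(−n) = n^58 / 3^n → 0.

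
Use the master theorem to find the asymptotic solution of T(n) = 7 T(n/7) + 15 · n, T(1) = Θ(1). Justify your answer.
T(n) = Θ(n log n)

log_7 7 = 1, and f(n) = 15 · n = Θ(n^(log_7 7)). This is Case 2 of the master theorem: T(n) = Θ(f(n) · log n) = Θ(n log n).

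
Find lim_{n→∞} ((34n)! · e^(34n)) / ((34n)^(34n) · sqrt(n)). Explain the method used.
lim = sqrt(2π·34)

Stirling: (34n)! ~ sqrt(2π·34n) · (34n/e)^(34n). Hence
  (34n)! · e^(34n) / (34n)^(34n) ~ sqrt(2π·34n).
Dividing by sqrt(n): sqrt(2π·34n) / sqrt(n) = sqrt(2π·34) · n^((1−1)/2), so the limit is sqrt(2π·34).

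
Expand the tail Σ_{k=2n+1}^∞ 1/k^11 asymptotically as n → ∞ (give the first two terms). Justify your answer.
Σ_{k>2n} 1/k^11 = 1/(10 · (2n)^10) − 1/(2 · (2n)^11) + O(1/(2n)^12)

Compare to the integral: ∫_{2n}^∞ x^(−11) dx = [−x^(−10)/10]_{2n}^∞ = 1/((11−1)·(2n)^10). The Euler-Maclaurin correction adds −f(2n)/2 = −1/(2·(2n)^11). Euler-Maclaurin then gives
  Σ_{k>2n} 1/k^11 = ∫_{2n}^∞ dx/x^11 − 1/(2·(2n)^11) + O(1/(2n)^12).
(Equivalently this is ζ(11) − Σ_{k≤2n} 1/k^11.)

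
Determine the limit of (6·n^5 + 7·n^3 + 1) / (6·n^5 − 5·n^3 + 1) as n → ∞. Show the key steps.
lim = 6/6 = 1

For large n the leading n^5 terms dominate both numerator and denominator. Dividing top and bottom by n^5, every other term tends to 0, leaving 6/6 = 1.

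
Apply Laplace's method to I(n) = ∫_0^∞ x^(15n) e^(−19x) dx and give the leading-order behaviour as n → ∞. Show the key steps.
I(n) ~ (sqrt(2π·15n) / 19) · (15n/(19e))^(15n)

Write the integrand as exp(15n ln x − 19x) and set f(x) = 15n ln x − 19x. Then f'(x) = 15n/x − 19 = 0 at x* = 15n/19, and f''(x*) = −15n/x*^2 = −19^2/(15n). Laplace's method (interior maximum) gives
  I(n) ~ e^(f(x*)) · sqrt(2π / |f''(x*)|)
        = exp(15n ln(15n/19) − 15n) · sqrt(2π · 15n / 19^2)
        = (15n/19)^(15n) e^(−15n) · sqrt(2π·15n) / 19
        = (sqrt(2π·15n) / 19) · (15n/(19e))^(15n).
This matches Γ(15n+1)/19^(15n+1) with Stirling applied to Γ.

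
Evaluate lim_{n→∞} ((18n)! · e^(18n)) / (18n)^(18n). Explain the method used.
lim = ∞

Stirling: (18n)! ~ sqrt(2π·18n) · (18n/e)^(18n). Hence
  (18n)! · e^(18n) / (18n)^(18n) ~ sqrt(2π·18n) = sqrt(2π·18) · sqrt(n) → ∞.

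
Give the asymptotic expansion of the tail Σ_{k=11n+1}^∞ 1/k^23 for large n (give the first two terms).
Σ_{k>11n} 1/k^23 = 1/(22 · (11n)^22) − 1/(2 · (11n)^23) + O(1/(11n)^24)

Compare to the integral: ∫_{11n}^∞ x^(−23) dx = [−x^(−22)/22]_{11n}^∞ = 1/((23−1)·(11n)^22). The Euler-Maclaurin correction adds −f(11n)/2 = −1/(2·(11n)^23). Euler-Maclaurin then gives
  Σ_{k>11n} 1/k^23 = ∫_{11n}^∞ dx/x^23 − 1/(2·(11n)^23) + O(1/(11n)^24).
(Equivalently this is ζ(23) − Σ_{k≤11n} 1/k^23.)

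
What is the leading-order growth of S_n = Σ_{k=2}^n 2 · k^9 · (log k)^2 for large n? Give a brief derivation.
S_n ~ n^10 · (log n)^2 / 5

By integral comparison, S_n = ∫_1^n 2 · x^9 · (log x)^2 dx + O(n^9 · (log n)^2). For the integral, the leading term of ∫_1^n x^9 (log x)^2 dx is n^10/10 · (log n)^2 (by repeated integration by parts; each step lowers the log-exponent and produces a relatively O(1/log n) correction). Hence S_n ~ n^10 · (log n)^2 / 5.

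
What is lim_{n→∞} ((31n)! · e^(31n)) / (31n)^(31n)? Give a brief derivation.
lim = ∞

Stirling: (31n)! ~ sqrt(2π·31n) · (31n/e)^(31n). Hence
  (31n)! · e^(31n) / (31n)^(31n) ~ sqrt(2π·31n) = sqrt(2π·31) · sqrt(n) → ∞.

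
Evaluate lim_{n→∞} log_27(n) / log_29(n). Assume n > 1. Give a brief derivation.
lim = ln(29) / ln(27) = log_27(29)

Change of base: log_27(n) = ln n / ln 27 and log_29(n) = ln n / ln 29. The ratio is (ln n / ln 27) · (ln 29 / ln n) = ln 29 / ln 27, a constant independent of n. So the limit is ln 29 / ln 27 = log_27(29).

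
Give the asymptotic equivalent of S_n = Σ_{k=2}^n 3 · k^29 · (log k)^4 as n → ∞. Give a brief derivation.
S_n ~ n^30 · (log n)^4 / 10

By integral comparison, S_n = ∫_1^n 3 · x^29 · (log x)^4 dx + O(n^29 · (log n)^4). For the integral, the leading term of ∫_1^n x^29 (log x)^4 dx is n^30/30 · (log n)^4 (by repeated integration by parts; each step lowers the log-exponent and produces a relatively O(1/log n) correction). Hence S_n ~ n^30 · (log n)^4 / 10.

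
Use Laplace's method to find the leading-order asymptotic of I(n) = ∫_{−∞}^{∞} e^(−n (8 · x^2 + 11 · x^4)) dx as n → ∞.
I(n) ~ sqrt(π/(8n))

φ(x) = 8 · x^2 + 11 · x^4 has its unique global minimum at x* = 0 (since φ'(x) = 16x + 44x^3 = 0 only at x = 0 for real x with both coefficients positive, and φ → ∞ as |x| → ∞). At x* = 0, φ(0) = 0 and φ''(0) = 16. Laplace's method then gives
  I(n) ~ sqrt(2π / (n · φ''(0))) · e^(−n φ(0)) = sqrt(2π / (16n)) = sqrt(π/(8n)).
The 11 · x^4 term contributes only at subleading order (an O(1/n) relative correction).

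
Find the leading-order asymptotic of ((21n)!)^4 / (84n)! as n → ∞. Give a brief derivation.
((21n)!)^4/(84n)! ~ ((2π·21n)^(3/2) / 2) · 4^(−4·21n)  →  0

Write N = 21n. Stirling: N! ~ sqrt(2π N)(N/e)^N and (4N)! ~ sqrt(2π·4N)·(4N/e)^(4N).
  (N!)^4/(4N)! ~ (2π N)^(4/2) (N/e)^(4N) / [sqrt(2π·4N) (4N/e)^(4N)]
     = (2π N)^(4/2) / sqrt(2π·4N) · (N/(4N))^(4N)
     = (2π N)^((4−1)/2) / 2 · 4^(−4N).
Since 4^4 > 1, the factor 4^(−4N) decays exponentially, so the ratio → 0. Substituting N = 21n gives the stated form.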